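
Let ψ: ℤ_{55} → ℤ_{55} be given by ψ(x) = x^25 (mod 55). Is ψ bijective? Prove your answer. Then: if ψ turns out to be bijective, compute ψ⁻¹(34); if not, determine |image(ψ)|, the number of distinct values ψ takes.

ψ(2): Repeated squaring mod 55: 2^1 ≡ 2, 2^2 ≡ 2² = 4, 2^4 ≡ 4² = 16, 2^8 ≡ 16² = 256 ≡ 36, 2^16 ≡ 36² = 1296 ≡ 31. Since 25 = 16 + 8 + 1, 2^25 ≡ 31·36·2: 31·36 = 1116 ≡ 16, then 16·2 = 32. So 2^25 ≡ 32 (mod 55).
ψ(7): Repeated squaring mod 55: 7^1 ≡ 7, 7^2 ≡ 7² = 49, 7^4 ≡ 49² = 2401 ≡ 36, 7^8 ≡ 36² = 1296 ≡ 31, 7^16 ≡ 31² = 961 ≡ 26. Since 25 = 16 + 8 + 1, 7^25 ≡ 26·31·7: 26·31 = 806 ≡ 36, then 36·7 = 252 ≡ 32. So 7^25 ≡ 32 (mod 55).
So ψ(2) = ψ(7) = 32 while 2 ≠ 7, therefore ψ is not injective, hence not bijective.
Since ψ is not bijective, we determine |image(ψ)|. Computing x^25 mod 55 for each x (by repeated squaring, reducing mod 55 at every step), the values ψ(0), ψ(1), …, ψ(54) are: 0, 1, 32, 23, 34, 45, 21, 32, 43, 34, 10, 11, 12, 43, 34, 45, 1, 32, 43, 54, 45, 21, 22, 23, 54, 45, 1, 12, 43, 54, 10, 1, 32, 33, 34, 10, 1, 12, 23, 54, 10, 21, 12, 43, 44, 45, 21, 12, 23, 34, 10, 21, 32, 23, 54.
The distinct values are {0, 1, 10, 11, 12, 21, 22, 23, 32, 33, 34, 43, 44, 45, 54}; there are 15 of them.

15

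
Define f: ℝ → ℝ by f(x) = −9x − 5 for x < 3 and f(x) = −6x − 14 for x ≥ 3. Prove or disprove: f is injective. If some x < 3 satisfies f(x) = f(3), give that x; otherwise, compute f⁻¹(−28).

Both pieces are strictly decreasing (slopes −9 and −6), so each is injective on its own interval.
The left piece maps (−∞, 3) onto (−32, ∞); the right piece maps [3, ∞) onto (−∞, −32].
These images are disjoint, so no value is attained by both pieces. So f is injective.
Because the two images are disjoint, no x < 3 has f(x) = f(3), so we compute f⁻¹(−28): −28 lies in (−32, ∞), so solve −9x − 5 = −28: x = (−28 + 5)/(−9) = 23/9.

23/9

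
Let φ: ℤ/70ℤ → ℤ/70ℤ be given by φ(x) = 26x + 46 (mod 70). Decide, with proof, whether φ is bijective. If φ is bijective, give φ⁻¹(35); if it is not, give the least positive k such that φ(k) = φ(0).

35

We have gcd(26, 70) = 2 > 1. Taking x_1 = 0 and x_2 = 35: φ(0) = 46 and φ(35) = 26·35 + 46 = 956 ≡ 46 (mod 70).
So φ(0) = φ(35) while 0 ≠ 35, therefore φ is not injective, hence not bijective.
Since φ is not bijective, we find the least positive k with φ(k) = φ(0): this means 26k ≡ 0 (mod 70), i.e. 70 ∣ 26k. Since gcd(26, 70) = 2, dividing through by 2 this holds exactly when 35 ∣ 13k, and as gcd(13, 35) = 1, exactly when 35 ∣ k.
The smallest positive such k is 35.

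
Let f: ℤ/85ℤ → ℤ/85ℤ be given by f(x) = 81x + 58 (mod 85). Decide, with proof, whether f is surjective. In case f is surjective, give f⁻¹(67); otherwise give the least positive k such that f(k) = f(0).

19

Since gcd(81, 85) = 1, 81 is invertible modulo 85. Euclid's algorithm: 85 = 1·81 + 4, 81 = 20·4 + 1; back-substituting gives 1 = 21·81 − 20·85, so 81⁻¹ ≡ 21 (mod 85).
Then y ↦ 21(y − 58) is a two-sided inverse to f, so every y ∈ ℤ/85ℤ has a preimage.
Hence f is surjective.
Since f is surjective, we find f⁻¹(67): we need 81x ≡ 67 − 58 ≡ 9 (mod 85). Using 81⁻¹ = 21: x ≡ 21·9 = 189 = 2·85 + 19, so x = 19.
Check: f(19) = 81·19 + 58 = 1597 = 18·85 + 67 ≡ 67 (mod 85).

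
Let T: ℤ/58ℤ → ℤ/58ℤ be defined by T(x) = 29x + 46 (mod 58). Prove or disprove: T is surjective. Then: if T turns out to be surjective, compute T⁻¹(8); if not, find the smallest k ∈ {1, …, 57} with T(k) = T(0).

2

Since gcd(29, 58) = 29, we have 29x ≡ 0 (mod 29) for all x, so T(x) ≡ 17 (mod 29).
But 0 ≢ 17 (mod 29), so 0 ∈ ℤ/58ℤ has no preimage. So T is not surjective.
Since T is not surjective, we find the least positive k with T(k) = T(0): this means 29k ≡ 0 (mod 58), i.e. 58 ∣ 29k. Since gcd(29, 58) = 29, dividing through by 29 this holds exactly when 2 ∣ k.
The smallest positive such k is 2.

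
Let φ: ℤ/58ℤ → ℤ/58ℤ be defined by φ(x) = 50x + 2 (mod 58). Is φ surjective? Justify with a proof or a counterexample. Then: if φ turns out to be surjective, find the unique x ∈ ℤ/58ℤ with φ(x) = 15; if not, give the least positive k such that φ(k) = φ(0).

Recall that φ is surjective if every y in the codomain equals φ(x) for some x in the domain.
Since gcd(50, 58) = 2, we have 50x ≡ 0 (mod 2) for all x, so φ(x) ≡ 0 (mod 2).
But 1 ≢ 0 (mod 2), so 1 ∈ ℤ/58ℤ has no preimage. So φ is not surjective.
Since φ is not surjective, we find the least positive k with φ(k) = φ(0): this means 50k ≡ 0 (mod 58), i.e. 58 ∣ 50k. Since gcd(50, 58) = 2, dividing through by 2 this holds exactly when 29 ∣ 25k, and as gcd(25, 29) = 1, exactly when 29 ∣ k.
The smallest positive such k is 29.

29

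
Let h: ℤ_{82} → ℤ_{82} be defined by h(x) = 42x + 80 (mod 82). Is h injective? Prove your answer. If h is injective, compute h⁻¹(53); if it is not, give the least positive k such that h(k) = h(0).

By definition, injectivity means: for all a, b in the domain, h(a) = h(b) implies a = b.
We have gcd(42, 82) = 2 > 1. Taking a = 0 and b = 41: h(0) = 80 and h(41) = 42·41 + 80 = 1802 ≡ 80 (mod 82).
So h(0) = h(41) while 0 ≠ 41, hence h is not injective.
Since h is not injective, we find the least positive k with h(k) = h(0): this means 42k ≡ 0 (mod 82), i.e. 82 ∣ 42k. Since gcd(42, 82) = 2, dividing through by 2 this holds exactly when 41 ∣ 21k, and as gcd(21, 41) = 1, exactly when 41 ∣ k.
The smallest positive such k is 41.

41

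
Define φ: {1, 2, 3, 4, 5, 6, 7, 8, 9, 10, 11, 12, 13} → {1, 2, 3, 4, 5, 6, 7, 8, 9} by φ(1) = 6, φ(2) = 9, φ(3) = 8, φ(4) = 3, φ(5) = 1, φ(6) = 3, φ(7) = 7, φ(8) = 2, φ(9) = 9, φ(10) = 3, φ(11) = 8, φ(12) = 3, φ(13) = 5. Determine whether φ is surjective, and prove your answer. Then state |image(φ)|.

8

No element maps to 4, so φ is not surjective.
The image of φ is {1, 2, 3, 5, 6, 7, 8, 9}, which has 8 elements.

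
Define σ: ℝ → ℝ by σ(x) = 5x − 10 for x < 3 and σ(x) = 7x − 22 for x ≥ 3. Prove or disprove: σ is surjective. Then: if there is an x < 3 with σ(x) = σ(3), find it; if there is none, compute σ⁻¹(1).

9/5

Both pieces are strictly increasing (slopes 5 and 7), so each is injective on its own interval.
The left piece maps (−∞, 3) onto (−∞, 5); the right piece maps [3, ∞) onto [−1, ∞).
The union (−∞, 5) ∪ [−1, ∞) covers ℝ, so σ is surjective.
For the follow-up: the images overlap, so an x < 3 with σ(x) = σ(3) exists. σ(3) = −1; solving 5x − 10 = −1 for x < 3 gives x = (−1 + 10)/5 = 9/5.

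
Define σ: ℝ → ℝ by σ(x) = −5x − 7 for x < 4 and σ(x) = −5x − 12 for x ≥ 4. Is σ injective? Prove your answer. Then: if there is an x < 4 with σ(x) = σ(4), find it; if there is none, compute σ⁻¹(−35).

23/5

Both pieces are strictly decreasing (slopes −5 and −5), so each is injective on its own interval.
The left piece maps (−∞, 4) onto (−27, ∞); the right piece maps [4, ∞) onto (−∞, −32].
These images are disjoint, so no value is attained by both pieces. So σ is injective.
Because the two images are disjoint, no x < 4 has σ(x) = σ(4), so we compute σ⁻¹(−35): −35 lies in (−∞, −32], so solve −5x − 12 = −35: x = (−35 + 12)/(−5) = 23/5.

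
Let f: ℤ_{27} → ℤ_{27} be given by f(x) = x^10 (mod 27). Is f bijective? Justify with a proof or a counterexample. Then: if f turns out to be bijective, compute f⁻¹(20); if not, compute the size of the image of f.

10

f(0) = 0^10 = 0.
f(3): Repeated squaring mod 27: 3^1 ≡ 3, 3^2 ≡ 3² = 9, 3^4 ≡ 9² = 81 ≡ 0, 3^8 ≡ 0² = 0. Since 10 = 8 + 2, 3^10 ≡ 0·9: 0·9 = 0. So 3^10 ≡ 0 (mod 27).
So f(0) = f(3) = 0 while 0 ≠ 3, so f is not injective, hence not bijective.
Since f is not bijective, we determine |image(f)|. Computing x^10 mod 27 for each x (by repeated squaring, reducing mod 27 at every step), the values f(0), f(1), …, f(26) are: 0, 1, 25, 0, 4, 22, 0, 7, 19, 0, 10, 16, 0, 13, 13, 0, 16, 10, 0, 19, 7, 0, 22, 4, 0, 25, 1.
The distinct values are {0, 1, 4, 7, 10, 13, 16, 19, 22, 25}; there are 10 of them.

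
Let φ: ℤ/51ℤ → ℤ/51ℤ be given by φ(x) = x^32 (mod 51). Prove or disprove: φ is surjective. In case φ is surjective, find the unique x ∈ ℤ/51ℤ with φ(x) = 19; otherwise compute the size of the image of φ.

φ(1) = 1^32 = 1.
φ(2): Repeated squaring mod 51: 2^1 ≡ 2, 2^2 ≡ 2² = 4, 2^4 ≡ 4² = 16, 2^8 ≡ 16² = 256 ≡ 1, 2^16 ≡ 1² = 1, 2^32 ≡ 1² = 1. So 2^32 ≡ 1 (mod 51).
So φ(1) = φ(2) = 1 while 1 ≠ 2, hence φ is not injective.
A non-injective map from the 51-element set ℤ/51ℤ to itself takes at most 50 distinct values, so it cannot be surjective. So φ is not surjective.
Since φ is not surjective, we determine |image(φ)|. Computing x^32 mod 51 for each x (by repeated squaring, reducing mod 51 at every step), the values φ(0), φ(1), …, φ(50) are: 0, 1, 1, 18, 1, 1, 18, 1, 1, 18, 1, 1, 18, 1, 1, 18, 1, 34, 18, 1, 1, 18, 1, 1, 18, 1, 1, 18, 1, 1, 18, 1, 1, 18, 34, 1, 18, 1, 1, 18, 1, 1, 18, 1, 1, 18, 1, 1, 18, 1, 1.
The distinct values are {0, 1, 18, 34}; there are 4 of them.

4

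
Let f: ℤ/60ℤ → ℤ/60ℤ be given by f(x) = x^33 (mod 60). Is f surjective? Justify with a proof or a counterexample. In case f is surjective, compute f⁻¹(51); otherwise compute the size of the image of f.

f(0) = 0^33 = 0.
f(30): Repeated squaring mod 60: 30^1 ≡ 30, 30^2 ≡ 30² = 900 ≡ 0, 30^4 ≡ 0² = 0, 30^8 ≡ 0² = 0, 30^16 ≡ 0² = 0, 30^32 ≡ 0² = 0. Since 33 = 32 + 1, 30^33 ≡ 0·30: 0·30 = 0. So 30^33 ≡ 0 (mod 60).
So f(0) = f(30) = 0 while 0 ≠ 30, thus f is not injective.
A non-injective map from the 60-element set ℤ/60ℤ to itself takes at most 59 distinct values, so it cannot be surjective. So f is not surjective.
Since f is not surjective, we determine |image(f)|. Computing x^33 mod 60 for each x (by repeated squaring, reducing mod 60 at every step), the values f(0), f(1), …, f(59) are: 0, 1, 32, 3, 4, 5, 36, 7, 8, 9, 40, 11, 12, 13, 44, 15, 16, 17, 48, 19, 20, 21, 52, 23, 24, 25, 56, 27, 28, 29, 0, 31, 32, 33, 4, 35, 36, 37, 8, 39, 40, 41, 12, 43, 44, 45, 16, 47, 48, 49, 20, 51, 52, 53, 24, 55, 56, 57, 28, 59.
The distinct values are {0, 1, 3, 4, 5, 7, 8, 9, 11, 12, 13, 15, 16, 17, 19, 20, 21, 23, 24, 25, 27, 28, 29, 31, 32, 33, 35, 36, 37, 39, 40, 41, 43, 44, 45, 47, 48, 49, 51, 52, 53, 55, 56, 57, 59}; there are 45 of them.

45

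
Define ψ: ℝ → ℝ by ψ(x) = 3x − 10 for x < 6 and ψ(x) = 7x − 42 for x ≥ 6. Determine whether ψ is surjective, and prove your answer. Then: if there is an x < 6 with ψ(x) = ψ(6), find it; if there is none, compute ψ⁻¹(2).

Both pieces are strictly increasing (slopes 3 and 7), so each is injective on its own interval.
The left piece maps (−∞, 6) onto (−∞, 8); the right piece maps [6, ∞) onto [0, ∞).
The union (−∞, 8) ∪ [0, ∞) covers ℝ, so ψ is surjective.
For the follow-up: the images overlap, so an x < 6 with ψ(x) = ψ(6) exists. ψ(6) = 0; solving 3x − 10 = 0 for x < 6 gives x = (0 + 10)/3 = 10/3.

10/3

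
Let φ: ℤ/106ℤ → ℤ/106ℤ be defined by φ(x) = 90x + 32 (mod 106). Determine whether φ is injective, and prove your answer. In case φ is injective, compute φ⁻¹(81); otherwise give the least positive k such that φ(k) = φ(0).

We have gcd(90, 106) = 2 > 1. Taking x_1 = 0 and x_2 = 53: φ(0) = 32 and φ(53) = 90·53 + 32 = 4802 ≡ 32 (mod 106).
So φ(0) = φ(53) while 0 ≠ 53, therefore φ is not injective.
Since φ is not injective, we find the least positive k with φ(k) = φ(0): this means 90k ≡ 0 (mod 106), i.e. 106 ∣ 90k. Since gcd(90, 106) = 2, dividing through by 2 this holds exactly when 53 ∣ 45k, and as gcd(45, 53) = 1, exactly when 53 ∣ k.
The smallest positive such k is 53.

53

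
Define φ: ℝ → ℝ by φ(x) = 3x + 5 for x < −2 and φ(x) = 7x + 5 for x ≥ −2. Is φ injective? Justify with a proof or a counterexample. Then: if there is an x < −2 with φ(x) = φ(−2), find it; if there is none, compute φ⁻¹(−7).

-14/3

Both pieces are strictly increasing (slopes 3 and 7), so each is injective on its own interval.
The left piece maps (−∞, −2) onto (−∞, −1); the right piece maps [−2, ∞) onto [−9, ∞).
These images overlap. In particular φ(−2) = −9 (right piece), and solving 3x + 5 = −9 on the left piece gives x = −14/3 < −2.
So φ(−14/3) = φ(−2) with −14/3 ≠ −2, and φ is not injective. This x = −14/3 is the requested value below −2.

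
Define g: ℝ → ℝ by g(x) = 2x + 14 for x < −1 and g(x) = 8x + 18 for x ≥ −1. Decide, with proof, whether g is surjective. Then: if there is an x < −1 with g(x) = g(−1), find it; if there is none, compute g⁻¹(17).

-2

Both pieces are strictly increasing (slopes 2 and 8), so each is injective on its own interval.
The left piece maps (−∞, −1) onto (−∞, 12); the right piece maps [−1, ∞) onto [10, ∞).
The union (−∞, 12) ∪ [10, ∞) covers ℝ, so g is surjective.
For the follow-up: the images overlap, so an x < −1 with g(x) = g(−1) exists. g(−1) = 10; solving 2x + 14 = 10 for x < −1 gives x = (10 − 14)/2 = −2.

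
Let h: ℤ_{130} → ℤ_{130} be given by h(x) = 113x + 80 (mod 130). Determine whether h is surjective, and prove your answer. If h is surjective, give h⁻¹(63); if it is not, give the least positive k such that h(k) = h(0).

By definition, surjectivity means every element of the codomain has a preimage under h.
Since gcd(113, 130) = 1, 113 is invertible modulo 130. Euclid's algorithm: 130 = 1·113 + 17, 113 = 6·17 + 11, 17 = 1·11 + 6, 11 = 1·6 + 5, 6 = 1·5 + 1; back-substituting gives 1 = 107·113 − 93·130, so 113⁻¹ ≡ 107 (mod 130).
For any y ∈ ℤ_{130}, x = 107(y − 80) mod 130 satisfies h(x) = 113·107(y − 80) + 80 ≡ y (since 113·107 ≡ 1 mod 130). So every y has a preimage.
Therefore h is surjective.
Since h is surjective, we compute h⁻¹(63): solve 113x + 80 ≡ 63 (mod 130), i.e. 113x ≡ 113 (mod 130).
Multiplying by 113⁻¹ = 107 gives x ≡ 107·113 = 12091 = 93·130 + 1 ≡ 1 (mod 130).
Check: h(1) = 113·1 + 80 = 193 = 1·130 + 63 ≡ 63 (mod 130).

1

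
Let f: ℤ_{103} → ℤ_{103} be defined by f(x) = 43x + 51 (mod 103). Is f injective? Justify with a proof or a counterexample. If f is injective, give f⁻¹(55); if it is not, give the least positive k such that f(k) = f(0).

By definition, f is injective when f(a) = f(b) forces a = b.
Suppose f(a) = f(b) in ℤ_{103}. Then 43a + 51 ≡ 43b + 51 (mod 103), so 43(a − b) ≡ 0 (mod 103).
Since gcd(43, 103) = 1, 43 is invertible modulo 103, hence a − b ≡ 0 (mod 103), i.e. a = b.
So f is injective.
We now compute 43⁻¹ mod 103 explicitly. Euclid's algorithm: 103 = 2·43 + 17, 43 = 2·17 + 9, 17 = 1·9 + 8, 9 = 1·8 + 1; back-substituting gives 1 = 12·43 − 5·103, so 43⁻¹ ≡ 12 (mod 103).
Since f is injective, we compute f⁻¹(55): solve 43x + 51 ≡ 55 (mod 103), i.e. 43x ≡ 4 (mod 103).
Multiplying by 43⁻¹ = 12 gives x ≡ 12·4 = 48 ≡ 48 (mod 103).
Check: f(48) = 43·48 + 51 = 2115 = 20·103 + 55 ≡ 55 (mod 103).

48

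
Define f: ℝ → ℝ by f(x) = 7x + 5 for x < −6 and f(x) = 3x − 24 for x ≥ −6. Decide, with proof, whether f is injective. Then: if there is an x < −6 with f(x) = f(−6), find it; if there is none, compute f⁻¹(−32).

Both pieces are strictly increasing (slopes 7 and 3), so each is injective on its own interval.
The left piece maps (−∞, −6) onto (−∞, −37); the right piece maps [−6, ∞) onto [−42, ∞).
These images overlap. In particular f(−6) = −42 (right piece), and solving 7x + 5 = −42 on the left piece gives x = −47/7 < −6.
So f(−47/7) = f(−6) with −47/7 ≠ −6, and f is not injective. This x = −47/7 is the requested value below −6.

-47/7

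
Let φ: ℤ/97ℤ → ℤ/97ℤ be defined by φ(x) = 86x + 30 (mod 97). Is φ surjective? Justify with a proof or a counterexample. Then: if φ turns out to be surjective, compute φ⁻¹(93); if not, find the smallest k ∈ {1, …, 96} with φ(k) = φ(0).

Since gcd(86, 97) = 1, 86 is invertible modulo 97. Euclid's algorithm: 97 = 1·86 + 11, 86 = 7·11 + 9, 11 = 1·9 + 2, 9 = 4·2 + 1; back-substituting gives 1 = 44·86 − 39·97, so 86⁻¹ ≡ 44 (mod 97).
For any y ∈ ℤ/97ℤ, x = 44(y − 30) mod 97 satisfies φ(x) = 86·44(y − 30) + 30 ≡ y (since 86·44 ≡ 1 mod 97). So every y has a preimage.
Therefore φ is surjective.
Since φ is surjective, we find φ⁻¹(93): we need 86x ≡ 93 − 30 ≡ 63 (mod 97). Using 86⁻¹ = 44: x ≡ 44·63 = 2772 = 28·97 + 56, so x = 56.
Check: φ(56) = 86·56 + 30 = 4846 = 49·97 + 93 ≡ 93 (mod 97).

56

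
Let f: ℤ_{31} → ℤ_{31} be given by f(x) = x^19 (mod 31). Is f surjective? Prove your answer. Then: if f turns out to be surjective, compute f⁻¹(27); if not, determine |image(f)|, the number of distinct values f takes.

23

Since 31 is prime, the nonzero elements of ℤ_{31} form a cyclic group of order 30.
As gcd(19, 30) = 1, raising to the 19th power is a bijection on this group: if u^19 ≡ v^19 then (uv^{−1})^19 = 1, and the only element of order dividing gcd(19, 30) = 1 is 1, so u = v.
With f(0) = 0 this makes f injective on all of ℤ_{31}, hence bijective (finite equal-size domain and codomain). In particular f is surjective.
Since f is surjective, we find the preimage of 27. The inverse of x ↦ x^19 on (ℤ_{31})^× is x ↦ x^19, because 19·19 = 361 = 12·30 + 1 ≡ 1 (mod 30) and x^{30} = 1 for x ≠ 0 (Fermat). So f⁻¹(27) = 27^19 mod 31.
Repeated squaring mod 31: 27^1 ≡ 27, 27^2 ≡ 27² = 729 ≡ 16, 27^4 ≡ 16² = 256 ≡ 8, 27^8 ≡ 8² = 64 ≡ 2, 27^16 ≡ 2² = 4. Since 19 = 16 + 2 + 1, 27^19 ≡ 4·16·27: 4·16 = 64 ≡ 2, then 2·27 = 54 ≡ 23. So 27^19 ≡ 23 (mod 31).
Hence f⁻¹(27) = 23.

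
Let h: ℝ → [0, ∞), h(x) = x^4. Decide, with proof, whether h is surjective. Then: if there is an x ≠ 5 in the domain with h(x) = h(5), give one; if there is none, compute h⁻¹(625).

For any y ∈ [0, ∞), x = y^{1/4} ∈ ℝ satisfies x^4 = y, so h is surjective.
For the follow-up, such an x exists: taking x = −5 ∈ ℝ gives h(−5) = 625 = h(5) with −5 ≠ 5.

-5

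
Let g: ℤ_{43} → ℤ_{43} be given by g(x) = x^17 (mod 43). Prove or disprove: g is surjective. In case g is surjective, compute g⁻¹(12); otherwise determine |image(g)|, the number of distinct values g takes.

Since 43 is prime, the nonzero elements of ℤ_{43} form a cyclic group of order 42.
As gcd(17, 42) = 1, raising to the 17th power is a bijection on this group: if u^17 ≡ v^17 then (uv^{−1})^17 = 1, and the only element of order dividing gcd(17, 42) = 1 is 1, so u = v.
With g(0) = 0 this makes g injective on all of ℤ_{43}, hence bijective (finite equal-size domain and codomain). In particular g is surjective.
Since g is surjective, we find the preimage of 12. The inverse of x ↦ x^17 on (ℤ_{43})^× is x ↦ x^5, because 17·5 = 85 = 2·42 + 1 ≡ 1 (mod 42) and x^{42} = 1 for x ≠ 0 (Fermat). So g⁻¹(12) = 12^5 mod 43.
Repeated squaring mod 43: 12^1 ≡ 12, 12^2 ≡ 12² = 144 ≡ 15, 12^4 ≡ 15² = 225 ≡ 10. Since 5 = 4 + 1, 12^5 ≡ 10·12: 10·12 = 120 ≡ 34. So 12^5 ≡ 34 (mod 43).
Hence g⁻¹(12) = 34.

34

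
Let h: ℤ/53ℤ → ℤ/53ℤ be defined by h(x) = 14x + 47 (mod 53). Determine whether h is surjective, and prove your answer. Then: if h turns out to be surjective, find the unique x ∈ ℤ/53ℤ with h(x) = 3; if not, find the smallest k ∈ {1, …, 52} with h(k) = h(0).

Since gcd(14, 53) = 1, 14 is invertible modulo 53. Euclid's algorithm: 53 = 3·14 + 11, 14 = 1·11 + 3, 11 = 3·3 + 2, 3 = 1·2 + 1; back-substituting gives 1 = 19·14 − 5·53, so 14⁻¹ ≡ 19 (mod 53).
For any y ∈ ℤ/53ℤ, x = 19(y − 47) mod 53 satisfies h(x) = 14·19(y − 47) + 47 ≡ y (since 14·19 ≡ 1 mod 53). So every y has a preimage.
Therefore h is surjective.
Since h is surjective, we find h⁻¹(3): we need 14x ≡ 3 − 47 ≡ 9 (mod 53). Using 14⁻¹ = 19: x ≡ 19·9 = 171 = 3·53 + 12, so x = 12.
Check: h(12) = 14·12 + 47 = 215 = 4·53 + 3 ≡ 3 (mod 53).

12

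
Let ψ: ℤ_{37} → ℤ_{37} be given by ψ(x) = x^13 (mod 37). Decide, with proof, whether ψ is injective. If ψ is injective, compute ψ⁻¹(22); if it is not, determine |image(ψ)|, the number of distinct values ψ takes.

Since 37 is prime, the nonzero elements of ℤ_{37} form a cyclic group of order 36.
As gcd(13, 36) = 1, raising to the 13th power is a bijection on this group: if u^13 ≡ v^13 then (uv^{−1})^13 = 1, and the only element of order dividing gcd(13, 36) = 1 is 1, so u = v.
With ψ(0) = 0 this makes ψ injective on all of ℤ_{37}, hence bijective (finite equal-size domain and codomain). In particular ψ is injective.
Since ψ is injective, we find the preimage of 22. The inverse of x ↦ x^13 on (ℤ_{37})^× is x ↦ x^25, because 13·25 = 325 = 9·36 + 1 ≡ 1 (mod 36) and x^{36} = 1 for x ≠ 0 (Fermat). So ψ⁻¹(22) = 22^25 mod 37.
Repeated squaring mod 37: 22^1 ≡ 22, 22^2 ≡ 22² = 484 ≡ 3, 22^4 ≡ 3² = 9, 22^8 ≡ 9² = 81 ≡ 7, 22^16 ≡ 7² = 49 ≡ 12. Since 25 = 16 + 8 + 1, 22^25 ≡ 12·7·22: 12·7 = 84 ≡ 10, then 10·22 = 220 ≡ 35. So 22^25 ≡ 35 (mod 37).
Hence ψ⁻¹(22) = 35.

35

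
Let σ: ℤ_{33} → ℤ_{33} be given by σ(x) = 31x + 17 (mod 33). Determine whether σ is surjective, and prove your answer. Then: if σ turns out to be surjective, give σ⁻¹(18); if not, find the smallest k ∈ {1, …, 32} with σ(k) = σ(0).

16

By definition, surjectivity means every element of the codomain has a preimage under σ.
Since gcd(31, 33) = 1, 31 is invertible modulo 33. Euclid's algorithm: 33 = 1·31 + 2, 31 = 15·2 + 1; back-substituting gives 1 = 16·31 − 15·33, so 31⁻¹ ≡ 16 (mod 33).
For any y ∈ ℤ_{33}, x = 16(y − 17) mod 33 satisfies σ(x) = 31·16(y − 17) + 17 ≡ y (since 31·16 ≡ 1 mod 33). So every y has a preimage.
Hence σ is surjective.
Since σ is surjective, we compute σ⁻¹(18): solve 31x + 17 ≡ 18 (mod 33), i.e. 31x ≡ 1 (mod 33).
Multiplying by 31⁻¹ = 16 gives x ≡ 16·1 = 16 ≡ 16 (mod 33).
Check: σ(16) = 31·16 + 17 = 513 = 15·33 + 18 ≡ 18 (mod 33).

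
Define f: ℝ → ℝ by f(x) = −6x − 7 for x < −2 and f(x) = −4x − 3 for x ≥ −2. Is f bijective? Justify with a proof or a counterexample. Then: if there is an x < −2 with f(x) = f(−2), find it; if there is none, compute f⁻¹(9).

-8/3

Both pieces are strictly decreasing (slopes −6 and −4), so each is injective on its own interval.
The left piece maps (−∞, −2) onto (5, ∞); the right piece maps [−2, ∞) onto (−∞, 5].
Since 5 = 5, the images partition ℝ: f is injective and surjective, hence bijective.
Because the two images are disjoint, no x < −2 has f(x) = f(−2), so we compute f⁻¹(9): 9 lies in (5, ∞), so solve −6x − 7 = 9: x = (9 + 7)/(−6) = −8/3.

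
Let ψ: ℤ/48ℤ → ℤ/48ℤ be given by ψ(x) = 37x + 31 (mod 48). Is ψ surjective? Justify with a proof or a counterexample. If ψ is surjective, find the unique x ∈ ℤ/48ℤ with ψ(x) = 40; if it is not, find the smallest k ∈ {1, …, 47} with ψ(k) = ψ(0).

21

Recall: ψ is surjective if every y in the codomain equals ψ(x) for some x in the domain.
Since gcd(37, 48) = 1, 37 is invertible modulo 48. Euclid's algorithm: 48 = 1·37 + 11, 37 = 3·11 + 4, 11 = 2·4 + 3, 4 = 1·3 + 1; back-substituting gives 1 = 13·37 − 10·48, so 37⁻¹ ≡ 13 (mod 48).
For any y ∈ ℤ/48ℤ, x = 13(y − 31) mod 48 satisfies ψ(x) = 37·13(y − 31) + 31 ≡ y (since 37·13 ≡ 1 mod 48). So every y has a preimage.
So ψ is surjective.
Since ψ is surjective, we compute ψ⁻¹(40): solve 37x + 31 ≡ 40 (mod 48), i.e. 37x ≡ 9 (mod 48).
Multiplying by 37⁻¹ = 13 gives x ≡ 13·9 = 117 = 2·48 + 21 ≡ 21 (mod 48).
Check: ψ(21) = 37·21 + 31 = 808 = 16·48 + 40 ≡ 40 (mod 48).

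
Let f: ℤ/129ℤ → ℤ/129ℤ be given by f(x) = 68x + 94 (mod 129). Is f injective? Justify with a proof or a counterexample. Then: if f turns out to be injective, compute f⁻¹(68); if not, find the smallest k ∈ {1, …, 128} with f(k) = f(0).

If f(s) = f(t), then 68s ≡ 68t (mod 129). Because gcd(68, 129) = 1, we may cancel 68 to get s ≡ t (mod 129).
Hence f is injective.
We now compute 68⁻¹ mod 129 explicitly. Euclid's algorithm: 129 = 1·68 + 61, 68 = 1·61 + 7, 61 = 8·7 + 5, 7 = 1·5 + 2, 5 = 2·2 + 1; back-substituting gives 1 = 74·68 − 39·129, so 68⁻¹ ≡ 74 (mod 129).
Since f is injective, we find f⁻¹(68): we need 68x ≡ 68 − 94 ≡ 103 (mod 129). Using 68⁻¹ = 74: x ≡ 74·103 = 7622 = 59·129 + 11, so x = 11.
Check: f(11) = 68·11 + 94 = 842 = 6·129 + 68 ≡ 68 (mod 129).

11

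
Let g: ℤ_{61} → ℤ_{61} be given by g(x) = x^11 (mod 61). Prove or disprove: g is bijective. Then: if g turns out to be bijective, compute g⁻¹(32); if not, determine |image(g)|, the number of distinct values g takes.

Since 61 is prime, the nonzero elements of ℤ_{61} form a cyclic group of order 60.
As gcd(11, 60) = 1, raising to the 11th power is a bijection on this group: if x_1^11 ≡ x_2^11 then (x_1x_2^{−1})^11 = 1, and the only element of order dividing gcd(11, 60) = 1 is 1, so x_1 = x_2.
With g(0) = 0 this makes g injective on all of ℤ_{61}, hence bijective (finite equal-size domain and codomain). In particular g is bijective.
Since g is bijective, we find the preimage of 32. The inverse of x ↦ x^11 on (ℤ_{61})^× is x ↦ x^11, because 11·11 = 121 = 2·60 + 1 ≡ 1 (mod 60) and x^{60} = 1 for x ≠ 0 (Fermat). So g⁻¹(32) = 32^11 mod 61.
Repeated squaring mod 61: 32^1 ≡ 32, 32^2 ≡ 32² = 1024 ≡ 48, 32^4 ≡ 48² = 2304 ≡ 47, 32^8 ≡ 47² = 2209 ≡ 13. Since 11 = 8 + 2 + 1, 32^11 ≡ 13·48·32: 13·48 = 624 ≡ 14, then 14·32 = 448 ≡ 21. So 32^11 ≡ 21 (mod 61).
Hence g⁻¹(32) = 21.

21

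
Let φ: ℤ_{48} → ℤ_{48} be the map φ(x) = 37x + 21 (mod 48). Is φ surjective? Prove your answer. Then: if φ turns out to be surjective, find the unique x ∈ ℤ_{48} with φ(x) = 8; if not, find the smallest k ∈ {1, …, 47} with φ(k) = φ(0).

23

Recall that φ is surjective if every y in the codomain equals φ(x) for some x in the domain.
Since gcd(37, 48) = 1, 37 is invertible modulo 48. Euclid's algorithm: 48 = 1·37 + 11, 37 = 3·11 + 4, 11 = 2·4 + 3, 4 = 1·3 + 1; back-substituting gives 1 = 13·37 − 10·48, so 37⁻¹ ≡ 13 (mod 48).
Then y ↦ 13(y − 21) is a two-sided inverse to φ, so every y ∈ ℤ_{48} has a preimage.
So φ is surjective.
Since φ is surjective, we compute φ⁻¹(8): solve 37x + 21 ≡ 8 (mod 48), i.e. 37x ≡ 35 (mod 48).
Multiplying by 37⁻¹ = 13 gives x ≡ 13·35 = 455 = 9·48 + 23 ≡ 23 (mod 48).
Check: φ(23) = 37·23 + 21 = 872 = 18·48 + 8 ≡ 8 (mod 48).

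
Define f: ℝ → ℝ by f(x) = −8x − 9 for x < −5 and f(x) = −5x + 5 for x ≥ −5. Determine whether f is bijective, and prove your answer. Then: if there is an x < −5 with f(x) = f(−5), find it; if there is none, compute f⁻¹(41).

Both pieces are strictly decreasing (slopes −8 and −5), so each is injective on its own interval.
The left piece maps (−∞, −5) onto (31, ∞); the right piece maps [−5, ∞) onto (−∞, 30].
The images leave a gap (31 has no preimage), so f is not surjective, hence not bijective.
Because the two images are disjoint, no x < −5 has f(x) = f(−5), so we compute f⁻¹(41): 41 lies in (31, ∞), so solve −8x − 9 = 41: x = (41 + 9)/(−8) = −25/4.

-25/4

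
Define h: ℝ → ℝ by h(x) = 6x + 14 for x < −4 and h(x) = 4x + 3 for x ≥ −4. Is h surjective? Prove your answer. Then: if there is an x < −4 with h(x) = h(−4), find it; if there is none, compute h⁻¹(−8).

-9/2

Both pieces are strictly increasing (slopes 6 and 4), so each is injective on its own interval.
The left piece maps (−∞, −4) onto (−∞, −10); the right piece maps [−4, ∞) onto [−13, ∞).
The union (−∞, −10) ∪ [−13, ∞) covers ℝ, so h is surjective.
For the follow-up: the images overlap, so an x < −4 with h(x) = h(−4) exists. h(−4) = −13; solving 6x + 14 = −13 for x < −4 gives x = (−13 − 14)/6 = −9/2.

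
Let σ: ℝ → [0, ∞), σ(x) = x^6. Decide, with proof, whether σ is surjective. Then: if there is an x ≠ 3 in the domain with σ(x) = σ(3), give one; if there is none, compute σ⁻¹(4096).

For any y ∈ [0, ∞), x = y^{1/6} ∈ ℝ satisfies x^6 = y, so σ is surjective.
For the follow-up, such an x exists: taking x = −3 ∈ ℝ gives σ(−3) = 729 = σ(3) with −3 ≠ 3.

-3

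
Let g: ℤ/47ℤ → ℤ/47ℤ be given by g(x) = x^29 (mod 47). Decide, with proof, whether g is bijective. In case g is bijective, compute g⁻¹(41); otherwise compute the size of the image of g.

Since 47 is prime, the nonzero elements of ℤ/47ℤ form a cyclic group of order 46.
As gcd(29, 46) = 1, raising to the 29th power is a bijection on this group: if x_1^29 ≡ x_2^29 then (x_1x_2^{−1})^29 = 1, and the only element of order dividing gcd(29, 46) = 1 is 1, so x_1 = x_2.
With g(0) = 0 this makes g injective on all of ℤ/47ℤ, hence bijective (finite equal-size domain and codomain). In particular g is bijective.
Since g is bijective, we find the preimage of 41. The inverse of x ↦ x^29 on (ℤ/47ℤ)^× is x ↦ x^27, because 29·27 = 783 = 17·46 + 1 ≡ 1 (mod 46) and x^{46} = 1 for x ≠ 0 (Fermat). So g⁻¹(41) = 41^27 mod 47.
Repeated squaring mod 47: 41^1 ≡ 41, 41^2 ≡ 41² = 1681 ≡ 36, 41^4 ≡ 36² = 1296 ≡ 27, 41^8 ≡ 27² = 729 ≡ 24, 41^16 ≡ 24² = 576 ≡ 12. Since 27 = 16 + 8 + 2 + 1, 41^27 ≡ 12·24·36·41: 12·24 = 288 ≡ 6, then 6·36 = 216 ≡ 28, then 28·41 = 1148 ≡ 20. So 41^27 ≡ 20 (mod 47).
Hence g⁻¹(41) = 20.

20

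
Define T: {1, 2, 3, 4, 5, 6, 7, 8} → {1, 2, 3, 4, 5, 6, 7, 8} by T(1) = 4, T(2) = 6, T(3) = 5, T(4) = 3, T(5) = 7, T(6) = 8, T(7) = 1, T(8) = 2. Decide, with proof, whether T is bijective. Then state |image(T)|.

The values 4, 6, 5, 3, 7, 8, 1, 2 are a permutation of {1, 2, 3, 4, 5, 6, 7, 8}: each element appears exactly once.
So T is injective and surjective, hence bijective.
The image of T is {1, 2, 3, 4, 5, 6, 7, 8}, which has 8 elements.

8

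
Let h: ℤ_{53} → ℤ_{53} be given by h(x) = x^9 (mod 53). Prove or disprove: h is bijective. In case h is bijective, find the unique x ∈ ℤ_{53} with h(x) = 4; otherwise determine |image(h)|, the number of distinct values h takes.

Since 53 is prime, the nonzero elements of ℤ_{53} form a cyclic group of order 52.
As gcd(9, 52) = 1, raising to the 9th power is a bijection on this group: if u^9 ≡ v^9 then (uv^{−1})^9 = 1, and the only element of order dividing gcd(9, 52) = 1 is 1, so u = v.
With h(0) = 0 this makes h injective on all of ℤ_{53}, hence bijective (finite equal-size domain and codomain). In particular h is bijective.
Since h is bijective, we find the preimage of 4. The inverse of x ↦ x^9 on (ℤ_{53})^× is x ↦ x^29, because 9·29 = 261 = 5·52 + 1 ≡ 1 (mod 52) and x^{52} = 1 for x ≠ 0 (Fermat). So h⁻¹(4) = 4^29 mod 53.
Repeated squaring mod 53: 4^1 ≡ 4, 4^2 ≡ 4² = 16, 4^4 ≡ 16² = 256 ≡ 44, 4^8 ≡ 44² = 1936 ≡ 28, 4^16 ≡ 28² = 784 ≡ 42. Since 29 = 16 + 8 + 4 + 1, 4^29 ≡ 42·28·44·4: 42·28 = 1176 ≡ 10, then 10·44 = 440 ≡ 16, then 16·4 = 64 ≡ 11. So 4^29 ≡ 11 (mod 53).
Hence h⁻¹(4) = 11.

11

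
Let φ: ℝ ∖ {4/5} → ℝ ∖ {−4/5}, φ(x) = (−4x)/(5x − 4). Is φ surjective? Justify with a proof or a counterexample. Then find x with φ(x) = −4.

1

For any y ≠ −4/5, solving y(5x − 4) = −4x for x gives a well-defined x ≠ 4/5. So φ is surjective.
Solving φ(x) = −4: cross-multiplying gives −4x = −4(5x − 4), which rearranges to 16x = 16, so x = 1.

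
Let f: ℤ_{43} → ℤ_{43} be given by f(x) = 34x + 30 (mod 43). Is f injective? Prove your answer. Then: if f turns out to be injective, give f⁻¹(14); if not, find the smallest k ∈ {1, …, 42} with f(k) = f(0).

If f(a) = f(b), then 34a ≡ 34b (mod 43). Because gcd(34, 43) = 1, we may cancel 34 to get a ≡ b (mod 43).
Thus f is injective.
We now compute 34⁻¹ mod 43 explicitly. Euclid's algorithm: 43 = 1·34 + 9, 34 = 3·9 + 7, 9 = 1·7 + 2, 7 = 3·2 + 1; back-substituting gives 1 = 19·34 − 15·43, so 34⁻¹ ≡ 19 (mod 43).
Since f is injective, we find f⁻¹(14): we need 34x ≡ 14 − 30 ≡ 27 (mod 43). Using 34⁻¹ = 19: x ≡ 19·27 = 513 = 11·43 + 40, so x = 40.
Check: f(40) = 34·40 + 30 = 1390 = 32·43 + 14 ≡ 14 (mod 43).

40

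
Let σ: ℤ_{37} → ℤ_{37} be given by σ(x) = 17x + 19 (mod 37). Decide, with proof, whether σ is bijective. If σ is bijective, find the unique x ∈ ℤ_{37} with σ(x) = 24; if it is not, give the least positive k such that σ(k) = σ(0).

9

Suppose σ(s) = σ(t) in ℤ_{37}. Then 17s + 19 ≡ 17t + 19 (mod 37), hence 17(s − t) ≡ 0 (mod 37).
Since gcd(17, 37) = 1, 17 is invertible modulo 37, hence s − t ≡ 0 (mod 37), i.e. s = t.
We now compute 17⁻¹ mod 37 explicitly. Euclid's algorithm: 37 = 2·17 + 3, 17 = 5·3 + 2, 3 = 1·2 + 1; back-substituting gives 1 = 24·17 − 11·37, so 17⁻¹ ≡ 24 (mod 37).
For any y ∈ ℤ_{37}, x = 24(y − 19) mod 37 satisfies σ(x) = 17·24(y − 19) + 19 ≡ y (since 17·24 ≡ 1 mod 37). So every y has a preimage.
Thus σ is bijective.
Since σ is bijective, we find σ⁻¹(24): we need 17x ≡ 24 − 19 ≡ 5 (mod 37). Using 17⁻¹ = 24: x ≡ 24·5 = 120 = 3·37 + 9, so x = 9.
Check: σ(9) = 17·9 + 19 = 172 = 4·37 + 24 ≡ 24 (mod 37).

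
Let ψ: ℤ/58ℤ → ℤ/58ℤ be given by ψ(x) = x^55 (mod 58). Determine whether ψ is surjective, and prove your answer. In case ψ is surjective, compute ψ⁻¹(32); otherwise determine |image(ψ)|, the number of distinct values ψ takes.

Computing x^55 mod 58 for each x (by repeated squaring, reducing mod 58 at every step), the values ψ(0), ψ(1), …, ψ(57) are: 0, 1, 44, 39, 22, 35, 34, 25, 40, 13, 32, 37, 46, 9, 56, 31, 20, 41, 50, 55, 16, 47, 4, 53, 52, 7, 48, 43, 28, 29, 30, 15, 10, 51, 6, 5, 54, 11, 42, 3, 8, 17, 38, 27, 2, 49, 12, 21, 26, 45, 18, 33, 24, 23, 36, 19, 14, 57.
Every element of ℤ/58ℤ appears exactly once in this list, so ψ is a bijection, and in particular surjective.
Since ψ is surjective, we read off the preimage of 32 from the same table: ψ(10) = 32, so ψ⁻¹(32) = 10.

10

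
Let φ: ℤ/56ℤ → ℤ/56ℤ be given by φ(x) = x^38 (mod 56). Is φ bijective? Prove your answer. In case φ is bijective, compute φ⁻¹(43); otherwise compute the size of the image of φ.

φ(6): Repeated squaring mod 56: 6^1 ≡ 6, 6^2 ≡ 6² = 36, 6^4 ≡ 36² = 1296 ≡ 8, 6^8 ≡ 8² = 64 ≡ 8, 6^16 ≡ 8² = 64 ≡ 8, 6^32 ≡ 8² = 64 ≡ 8. Since 38 = 32 + 4 + 2, 6^38 ≡ 8·8·36: 8·8 = 64 ≡ 8, then 8·36 = 288 ≡ 8. So 6^38 ≡ 8 (mod 56).
φ(8): Repeated squaring mod 56: 8^1 ≡ 8, 8^2 ≡ 8² = 64 ≡ 8, 8^4 ≡ 8² = 64 ≡ 8, 8^8 ≡ 8² = 64 ≡ 8, 8^16 ≡ 8² = 64 ≡ 8, 8^32 ≡ 8² = 64 ≡ 8. Since 38 = 32 + 4 + 2, 8^38 ≡ 8·8·8: 8·8 = 64 ≡ 8, then 8·8 = 64 ≡ 8. So 8^38 ≡ 8 (mod 56).
So φ(6) = φ(8) = 8 while 6 ≠ 8, therefore φ is not injective, hence not bijective.
Since φ is not bijective, we determine |image(φ)|. Computing x^38 mod 56 for each x (by repeated squaring, reducing mod 56 at every step), the values φ(0), φ(1), …, φ(55) are: 0, 1, 32, 9, 16, 25, 8, 49, 8, 25, 16, 9, 32, 1, 0, 1, 32, 9, 16, 25, 8, 49, 8, 25, 16, 9, 32, 1, 0, 1, 32, 9, 16, 25, 8, 49, 8, 25, 16, 9, 32, 1, 0, 1, 32, 9, 16, 25, 8, 49, 8, 25, 16, 9, 32, 1.
The distinct values are {0, 1, 8, 9, 16, 25, 32, 49}; there are 8 of them.

8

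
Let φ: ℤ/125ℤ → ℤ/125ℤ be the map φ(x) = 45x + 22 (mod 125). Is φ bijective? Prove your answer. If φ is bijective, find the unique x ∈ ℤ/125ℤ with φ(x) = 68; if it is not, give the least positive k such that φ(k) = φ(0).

25

We have gcd(45, 125) = 5 > 1. Taking a = 0 and b = 25: φ(0) = 22 and φ(25) = 45·25 + 22 = 1147 ≡ 22 (mod 125).
So φ(0) = φ(25) while 0 ≠ 25, hence φ is not injective, hence not bijective.
Since φ is not bijective, we find the least positive k with φ(k) = φ(0): this means 45k ≡ 0 (mod 125), i.e. 125 ∣ 45k. Since gcd(45, 125) = 5, dividing through by 5 this holds exactly when 25 ∣ 9k, and as gcd(9, 25) = 1, exactly when 25 ∣ k.
The smallest positive such k is 25.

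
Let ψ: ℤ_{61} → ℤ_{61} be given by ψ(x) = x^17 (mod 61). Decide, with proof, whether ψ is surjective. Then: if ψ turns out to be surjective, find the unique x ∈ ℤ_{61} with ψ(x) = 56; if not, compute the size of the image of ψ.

42

Since 61 is prime, the nonzero elements of ℤ_{61} form a cyclic group of order 60.
As gcd(17, 60) = 1, raising to the 17th power is a bijection on this group: if u^17 ≡ v^17 then (uv^{−1})^17 = 1, and the only element of order dividing gcd(17, 60) = 1 is 1, so u = v.
With ψ(0) = 0 this makes ψ injective on all of ℤ_{61}, hence bijective (finite equal-size domain and codomain). In particular ψ is surjective.
Since ψ is surjective, we find the preimage of 56. The inverse of x ↦ x^17 on (ℤ_{61})^× is x ↦ x^53, because 17·53 = 901 = 15·60 + 1 ≡ 1 (mod 60) and x^{60} = 1 for x ≠ 0 (Fermat). So ψ⁻¹(56) = 56^53 mod 61.
Repeated squaring mod 61: 56^1 ≡ 56, 56^2 ≡ 56² = 3136 ≡ 25, 56^4 ≡ 25² = 625 ≡ 15, 56^8 ≡ 15² = 225 ≡ 42, 56^16 ≡ 42² = 1764 ≡ 56, 56^32 ≡ 56² = 3136 ≡ 25. Since 53 = 32 + 16 + 4 + 1, 56^53 ≡ 25·56·15·56: 25·56 = 1400 ≡ 58, then 58·15 = 870 ≡ 16, then 16·56 = 896 ≡ 42. So 56^53 ≡ 42 (mod 61).
Hence ψ⁻¹(56) = 42.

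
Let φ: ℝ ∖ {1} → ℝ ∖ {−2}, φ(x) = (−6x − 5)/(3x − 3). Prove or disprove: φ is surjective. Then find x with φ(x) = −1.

For any y ≠ −2, solving y(3x − 3) = −6x − 5 for x gives a well-defined x ≠ 1. So φ is surjective.
Solving φ(x) = −1: cross-multiplying gives −6x − 5 = −1(3x − 3), which rearranges to −3x = 8, so x = −8/3.

-8/3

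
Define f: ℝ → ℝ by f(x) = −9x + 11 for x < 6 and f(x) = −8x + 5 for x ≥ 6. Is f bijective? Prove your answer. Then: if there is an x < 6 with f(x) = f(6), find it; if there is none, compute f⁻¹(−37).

Both pieces are strictly decreasing (slopes −9 and −8), so each is injective on its own interval.
The left piece maps (−∞, 6) onto (−43, ∞); the right piece maps [6, ∞) onto (−∞, −43].
Since −43 = −43, the images partition ℝ: f is injective and surjective, hence bijective.
Because the two images are disjoint, no x < 6 has f(x) = f(6), so we compute f⁻¹(−37): −37 lies in (−43, ∞), so solve −9x + 11 = −37: x = (−37 − 11)/(−9) = 16/3.

16/3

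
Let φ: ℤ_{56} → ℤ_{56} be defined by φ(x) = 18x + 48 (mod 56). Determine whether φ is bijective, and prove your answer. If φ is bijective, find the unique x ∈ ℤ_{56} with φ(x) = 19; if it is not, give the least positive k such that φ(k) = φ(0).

We have gcd(18, 56) = 2 > 1. Taking u = 0 and v = 28: φ(0) = 48 and φ(28) = 18·28 + 48 = 552 ≡ 48 (mod 56).
So φ(0) = φ(28) while 0 ≠ 28, so φ is not injective, hence not bijective.
Since φ is not bijective, we find the least positive k with φ(k) = φ(0): this means 18k ≡ 0 (mod 56), i.e. 56 ∣ 18k. Since gcd(18, 56) = 2, dividing through by 2 this holds exactly when 28 ∣ 9k, and as gcd(9, 28) = 1, exactly when 28 ∣ k.
The smallest positive such k is 28.

28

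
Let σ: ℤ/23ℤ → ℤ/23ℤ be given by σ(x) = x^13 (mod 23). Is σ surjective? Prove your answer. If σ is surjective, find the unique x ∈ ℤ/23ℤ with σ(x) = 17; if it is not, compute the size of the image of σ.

Since 23 is prime, the nonzero elements of ℤ/23ℤ form a cyclic group of order 22.
As gcd(13, 22) = 1, raising to the 13th power is a bijection on this group: if a^13 ≡ b^13 then (ab^{−1})^13 = 1, and the only element of order dividing gcd(13, 22) = 1 is 1, so a = b.
With σ(0) = 0 this makes σ injective on all of ℤ/23ℤ, hence bijective (finite equal-size domain and codomain). In particular σ is surjective.
Since σ is surjective, we find the preimage of 17. The inverse of x ↦ x^13 on (ℤ/23ℤ)^× is x ↦ x^17, because 13·17 = 221 = 10·22 + 1 ≡ 1 (mod 22) and x^{22} = 1 for x ≠ 0 (Fermat). So σ⁻¹(17) = 17^17 mod 23.
Repeated squaring mod 23: 17^1 ≡ 17, 17^2 ≡ 17² = 289 ≡ 13, 17^4 ≡ 13² = 169 ≡ 8, 17^8 ≡ 8² = 64 ≡ 18, 17^16 ≡ 18² = 324 ≡ 2. Since 17 = 16 + 1, 17^17 ≡ 2·17: 2·17 = 34 ≡ 11. So 17^17 ≡ 11 (mod 23).
Hence σ⁻¹(17) = 11.

11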